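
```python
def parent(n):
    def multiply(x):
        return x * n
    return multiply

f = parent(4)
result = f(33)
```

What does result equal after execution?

Step 1: parent(4) returns multiply closure with n = 4.
Step 2: f(33) computes 33 * 4 = 132.
Step 3: result = 132

The answer is 132.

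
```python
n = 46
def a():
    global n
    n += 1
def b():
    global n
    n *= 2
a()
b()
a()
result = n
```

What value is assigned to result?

Step 1: n = 46.
Step 2: a(): n = 46 + 1 = 47.
Step 3: b(): n = 47 * 2 = 94.
Step 4: a(): n = 94 + 1 = 95

The answer is 95.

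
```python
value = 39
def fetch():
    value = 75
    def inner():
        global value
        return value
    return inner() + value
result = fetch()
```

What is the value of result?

Step 1: Global value = 39. fetch() shadows with local value = 75.
Step 2: inner() uses global keyword, so inner() returns global value = 39.
Step 3: fetch() returns 39 + 75 = 114

The answer is 114.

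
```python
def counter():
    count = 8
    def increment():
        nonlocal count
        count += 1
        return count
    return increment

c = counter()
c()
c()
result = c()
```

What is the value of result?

Step 1: counter() creates closure with count = 8.
Step 2: Each c() call increments count via nonlocal. After 3 calls: 8 + 3 = 11.
Step 3: result = 11

The answer is 11.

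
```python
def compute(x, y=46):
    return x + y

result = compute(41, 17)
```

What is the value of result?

Step 1: compute(41, 17) overrides default y with 17.
Step 2: Returns 41 + 17 = 58.
Step 3: result = 58

The answer is 58.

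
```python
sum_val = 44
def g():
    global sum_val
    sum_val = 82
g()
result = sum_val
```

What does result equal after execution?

Step 1: sum_val = 44 globally.
Step 2: g() declares global sum_val and sets it to 82.
Step 3: After g(), global sum_val = 82. result = 82

The answer is 82.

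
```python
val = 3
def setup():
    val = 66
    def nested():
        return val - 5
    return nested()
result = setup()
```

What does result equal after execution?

Step 1: setup() shadows global val with val = 66.
Step 2: nested() finds val = 66 in enclosing scope, computes 66 - 5 = 61.
Step 3: result = 61

The answer is 61.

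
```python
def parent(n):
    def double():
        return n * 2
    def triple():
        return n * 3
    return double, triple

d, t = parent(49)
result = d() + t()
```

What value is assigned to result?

Step 1: Both closures capture the same n = 49.
Step 2: d() = 49 * 2 = 98, t() = 49 * 3 = 147.
Step 3: result = 98 + 147 = 245

The answer is 245.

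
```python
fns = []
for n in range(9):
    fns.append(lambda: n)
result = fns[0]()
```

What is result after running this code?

Step 1: The loop creates 9 lambdas, all referencing the same variable n.
Step 2: After the loop, n = 8 (final value).
Step 3: fns[0]() looks up n at call time and finds 8. This is the late binding gotcha. result = 8

The answer is 8.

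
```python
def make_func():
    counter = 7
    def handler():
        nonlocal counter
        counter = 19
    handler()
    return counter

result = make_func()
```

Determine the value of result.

Step 1: make_func() sets counter = 7.
Step 2: handler() uses nonlocal to reassign counter = 19.
Step 3: result = 19

The answer is 19.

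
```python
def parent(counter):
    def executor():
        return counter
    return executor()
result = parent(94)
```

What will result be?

Step 1: parent(94) binds parameter counter = 94.
Step 2: executor() looks up counter in enclosing scope and finds the parameter counter = 94.
Step 3: result = 94

The answer is 94.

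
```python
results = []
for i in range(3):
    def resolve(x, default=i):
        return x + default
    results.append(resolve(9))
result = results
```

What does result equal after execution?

Step 1: Default argument default=i is evaluated at function definition time.
Step 2: Each iteration creates resolve with default = current i value.
Step 3: resolve(9) returns 9 + default. results = [9, 10, 11]

The answer is [9, 10, 11].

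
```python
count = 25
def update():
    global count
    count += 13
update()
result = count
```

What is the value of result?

Step 1: count = 25 globally.
Step 2: update() modifies global count: count += 13 = 38.
Step 3: result = 38

The answer is 38.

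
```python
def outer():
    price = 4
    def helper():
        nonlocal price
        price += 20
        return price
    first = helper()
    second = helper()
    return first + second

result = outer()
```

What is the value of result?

Step 1: price starts at 4.
Step 2: First call: price = 4 + 20 = 24, returns 24.
Step 3: Second call: price = 24 + 20 = 44, returns 44.
Step 4: result = 24 + 44 = 68

The answer is 68.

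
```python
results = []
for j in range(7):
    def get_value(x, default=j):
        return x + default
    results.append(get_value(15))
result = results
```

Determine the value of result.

Step 1: Default argument default=j is evaluated at function definition time.
Step 2: Each iteration creates get_value with default = current j value.
Step 3: get_value(15) returns 15 + default. results = [15, 16, 17, 18, 19, 20, 21]

The answer is [15, 16, 17, 18, 19, 20, 21].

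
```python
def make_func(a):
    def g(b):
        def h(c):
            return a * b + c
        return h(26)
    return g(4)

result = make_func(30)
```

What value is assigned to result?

Step 1: a = 30, b = 4, c = 26.
Step 2: h() computes a * b + c = 30 * 4 + 26 = 146.
Step 3: result = 146

The answer is 146.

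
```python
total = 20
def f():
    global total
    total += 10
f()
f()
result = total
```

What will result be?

Step 1: total = 20.
Step 2: First f(): total = 20 + 10 = 30.
Step 3: Second f(): total = 30 + 10 = 40. result = 40

The answer is 40.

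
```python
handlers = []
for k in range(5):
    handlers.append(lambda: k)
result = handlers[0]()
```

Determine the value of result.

Step 1: The loop creates 5 lambdas, all referencing the same variable k.
Step 2: After the loop, k = 4 (final value).
Step 3: handlers[0]() looks up k at call time and finds 4. This is the late binding gotcha. result = 4

The answer is 4.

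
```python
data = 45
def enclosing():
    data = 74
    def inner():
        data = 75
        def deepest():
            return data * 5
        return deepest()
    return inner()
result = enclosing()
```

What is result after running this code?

Step 1: deepest() looks up data through LEGB: not local, finds data = 75 in enclosing inner().
Step 2: Returns 75 * 5 = 375.
Step 3: result = 375

The answer is 375.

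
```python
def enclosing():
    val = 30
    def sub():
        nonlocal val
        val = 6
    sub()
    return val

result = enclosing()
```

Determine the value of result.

Step 1: enclosing() sets val = 30.
Step 2: sub() uses nonlocal to reassign val = 6.
Step 3: result = 6

The answer is 6.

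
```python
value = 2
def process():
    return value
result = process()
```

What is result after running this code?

Step 1: value = 2 is defined in the global scope.
Step 2: process() looks up value. No local value exists, so Python checks the global scope via LEGB rule and finds value = 2.
Step 3: result = 2

The answer is 2.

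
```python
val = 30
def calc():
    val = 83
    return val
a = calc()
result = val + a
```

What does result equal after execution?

Step 1: Global val = 30. calc() returns local val = 83.
Step 2: a = 83. Global val still = 30.
Step 3: result = 30 + 83 = 113

The answer is 113.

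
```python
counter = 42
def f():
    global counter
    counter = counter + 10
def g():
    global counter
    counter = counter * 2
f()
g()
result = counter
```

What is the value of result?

Step 1: counter = 42.
Step 2: f() adds 10: counter = 42 + 10 = 52.
Step 3: g() doubles: counter = 52 * 2 = 104.
Step 4: result = 104

The answer is 104.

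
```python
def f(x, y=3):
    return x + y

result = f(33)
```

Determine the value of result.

Step 1: f(33) uses default y = 3.
Step 2: Returns 33 + 3 = 36.
Step 3: result = 36

The answer is 36.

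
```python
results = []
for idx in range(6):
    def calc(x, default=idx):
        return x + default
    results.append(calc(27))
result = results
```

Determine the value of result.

Step 1: Default argument default=idx is evaluated at function definition time.
Step 2: Each iteration creates calc with default = current idx value.
Step 3: calc(27) returns 27 + default. results = [27, 28, 29, 30, 31, 32]

The answer is [27, 28, 29, 30, 31, 32].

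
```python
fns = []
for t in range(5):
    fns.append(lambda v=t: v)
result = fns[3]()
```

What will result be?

Step 1: Default argument v=t captures t's value at each iteration.
Step 2: fns[3] captured v = 3 when t was 3.
Step 3: result = 3

The answer is 3.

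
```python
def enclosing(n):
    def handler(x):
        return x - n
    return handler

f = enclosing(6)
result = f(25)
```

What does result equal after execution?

Step 1: enclosing(6) creates a closure capturing n = 6.
Step 2: f(25) computes 25 - 6 = 19.
Step 3: result = 19

The answer is 19.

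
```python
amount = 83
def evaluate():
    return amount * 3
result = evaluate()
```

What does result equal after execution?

Step 1: amount = 83 is defined globally.
Step 2: evaluate() looks up amount from global scope = 83, then computes 83 * 3 = 249.
Step 3: result = 249

The answer is 249.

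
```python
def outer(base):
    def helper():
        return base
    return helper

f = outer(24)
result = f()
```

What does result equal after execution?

Step 1: outer(24) creates closure capturing base = 24.
Step 2: f() returns the captured base = 24.
Step 3: result = 24

The answer is 24.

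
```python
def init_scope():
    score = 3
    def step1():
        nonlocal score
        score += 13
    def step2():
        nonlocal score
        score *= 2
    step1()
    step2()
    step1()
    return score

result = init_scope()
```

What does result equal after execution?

Step 1: score = 3.
Step 2: step1(): score = 3 + 13 = 16.
Step 3: step2(): score = 16 * 2 = 32.
Step 4: step1(): score = 32 + 13 = 45. result = 45

The answer is 45.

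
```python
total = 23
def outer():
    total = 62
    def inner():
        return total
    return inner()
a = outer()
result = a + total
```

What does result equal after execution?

Step 1: outer() has local total = 62. inner() reads from enclosing.
Step 2: outer() returns 62. Global total = 23 unchanged.
Step 3: result = 62 + 23 = 85

The answer is 85.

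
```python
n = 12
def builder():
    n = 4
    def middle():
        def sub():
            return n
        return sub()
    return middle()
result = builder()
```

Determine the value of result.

Step 1: builder() defines n = 4. middle() and sub() have no local n.
Step 2: sub() checks local (none), enclosing middle() (none), enclosing builder() and finds n = 4.
Step 3: result = 4

The answer is 4.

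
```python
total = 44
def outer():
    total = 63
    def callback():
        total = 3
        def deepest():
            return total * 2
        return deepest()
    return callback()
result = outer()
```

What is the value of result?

Step 1: deepest() looks up total through LEGB: not local, finds total = 3 in enclosing callback().
Step 2: Returns 3 * 2 = 6.
Step 3: result = 6

The answer is 6.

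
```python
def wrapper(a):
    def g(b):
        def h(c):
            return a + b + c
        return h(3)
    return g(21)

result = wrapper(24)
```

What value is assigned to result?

Step 1: a = 24, b = 21, c = 3 across three nested scopes.
Step 2: h() accesses all three via LEGB rule.
Step 3: result = 24 + 21 + 3 = 48

The answer is 48.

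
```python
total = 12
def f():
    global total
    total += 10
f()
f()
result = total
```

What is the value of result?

Step 1: total = 12.
Step 2: First f(): total = 12 + 10 = 22.
Step 3: Second f(): total = 22 + 10 = 32. result = 32

The answer is 32.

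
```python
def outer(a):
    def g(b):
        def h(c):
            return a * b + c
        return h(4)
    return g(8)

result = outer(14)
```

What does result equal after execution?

Step 1: a = 14, b = 8, c = 4.
Step 2: h() computes a * b + c = 14 * 8 + 4 = 116.
Step 3: result = 116

The answer is 116.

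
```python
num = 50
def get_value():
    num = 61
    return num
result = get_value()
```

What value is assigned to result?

Step 1: Global num = 50.
Step 2: get_value() creates local num = 61, shadowing the global.
Step 3: Returns local num = 61. result = 61

The answer is 61.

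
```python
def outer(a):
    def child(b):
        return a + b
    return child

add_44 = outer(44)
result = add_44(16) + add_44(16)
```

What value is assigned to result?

Step 1: add_44 captures a = 44.
Step 2: add_44(16) = 44 + 16 = 60, called twice.
Step 3: result = 60 + 60 = 120

The answer is 120.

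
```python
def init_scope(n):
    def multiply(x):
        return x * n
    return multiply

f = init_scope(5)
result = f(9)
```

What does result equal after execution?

Step 1: init_scope(5) returns multiply closure with n = 5.
Step 2: f(9) computes 9 * 5 = 45.
Step 3: result = 45

The answer is 45.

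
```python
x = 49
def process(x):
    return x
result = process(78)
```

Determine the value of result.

Step 1: Global x = 49.
Step 2: process(78) takes parameter x = 78, which shadows the global.
Step 3: result = 78

The answer is 78.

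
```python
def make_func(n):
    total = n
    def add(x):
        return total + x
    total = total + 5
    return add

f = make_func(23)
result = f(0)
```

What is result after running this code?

Step 1: make_func(23) sets total = 23, then total = 23 + 5 = 28.
Step 2: Closures capture by reference, so add sees total = 28.
Step 3: f(0) returns 28 + 0 = 28

The answer is 28.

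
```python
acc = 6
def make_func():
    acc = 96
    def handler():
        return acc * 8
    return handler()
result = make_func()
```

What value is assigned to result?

Step 1: make_func() shadows global acc with acc = 96.
Step 2: handler() finds acc = 96 in enclosing scope, computes 96 * 8 = 768.
Step 3: result = 768

The answer is 768.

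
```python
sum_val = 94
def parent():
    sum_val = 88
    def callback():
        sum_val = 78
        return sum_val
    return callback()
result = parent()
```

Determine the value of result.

Step 1: Three scopes define sum_val: global (94), parent (88), callback (78).
Step 2: callback() has its own local sum_val = 78, which shadows both enclosing and global.
Step 3: result = 78 (local wins in LEGB)

The answer is 78.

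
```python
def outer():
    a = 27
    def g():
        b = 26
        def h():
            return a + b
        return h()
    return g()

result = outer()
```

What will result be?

Step 1: outer() defines a = 27. g() defines b = 26.
Step 2: h() accesses both from enclosing scopes: a = 27, b = 26.
Step 3: result = 27 + 26 = 53

The answer is 53.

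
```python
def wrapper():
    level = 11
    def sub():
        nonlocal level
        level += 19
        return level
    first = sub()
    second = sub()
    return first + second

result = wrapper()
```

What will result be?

Step 1: level starts at 11.
Step 2: First call: level = 11 + 19 = 30, returns 30.
Step 3: Second call: level = 30 + 19 = 49, returns 49.
Step 4: result = 30 + 49 = 79

The answer is 79.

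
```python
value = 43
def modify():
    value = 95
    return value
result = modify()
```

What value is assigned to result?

Step 1: Global value = 43.
Step 2: modify() creates local value = 95, shadowing the global.
Step 3: Returns local value = 95. result = 95

The answer is 95.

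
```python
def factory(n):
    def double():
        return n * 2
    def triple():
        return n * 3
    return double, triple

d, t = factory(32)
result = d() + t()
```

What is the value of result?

Step 1: Both closures capture the same n = 32.
Step 2: d() = 32 * 2 = 64, t() = 32 * 3 = 96.
Step 3: result = 64 + 96 = 160

The answer is 160.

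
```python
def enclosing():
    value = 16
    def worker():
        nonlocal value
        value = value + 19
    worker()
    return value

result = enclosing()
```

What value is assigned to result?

Step 1: enclosing() sets value = 16.
Step 2: worker() uses nonlocal to modify value in enclosing's scope: value = 16 + 19 = 35.
Step 3: enclosing() returns the modified value = 35

The answer is 35.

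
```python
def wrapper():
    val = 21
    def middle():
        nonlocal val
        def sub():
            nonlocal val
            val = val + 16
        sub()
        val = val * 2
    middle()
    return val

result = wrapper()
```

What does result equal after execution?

Step 1: val = 21.
Step 2: sub() adds 16: val = 21 + 16 = 37.
Step 3: middle() doubles: val = 37 * 2 = 74.
Step 4: result = 74

The answer is 74.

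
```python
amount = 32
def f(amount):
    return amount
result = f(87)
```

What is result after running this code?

Step 1: Global amount = 32.
Step 2: f(87) takes parameter amount = 87, which shadows the global.
Step 3: result = 87

The answer is 87.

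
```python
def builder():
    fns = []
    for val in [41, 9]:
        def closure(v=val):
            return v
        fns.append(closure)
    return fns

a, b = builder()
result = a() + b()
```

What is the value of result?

Step 1: Default argument v=val captures val at each iteration.
Step 2: a() returns 41 (captured at first iteration), b() returns 9 (captured at second).
Step 3: result = 41 + 9 = 50

The answer is 50.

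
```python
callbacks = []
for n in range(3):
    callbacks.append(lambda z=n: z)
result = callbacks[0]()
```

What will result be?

Step 1: Default argument z=n captures n's value at each iteration.
Step 2: callbacks[0] captured z = 0 when n was 0.
Step 3: result = 0

The answer is 0.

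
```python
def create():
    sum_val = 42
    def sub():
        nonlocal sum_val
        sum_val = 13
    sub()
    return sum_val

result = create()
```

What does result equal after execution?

Step 1: create() sets sum_val = 42.
Step 2: sub() uses nonlocal to reassign sum_val = 13.
Step 3: result = 13

The answer is 13.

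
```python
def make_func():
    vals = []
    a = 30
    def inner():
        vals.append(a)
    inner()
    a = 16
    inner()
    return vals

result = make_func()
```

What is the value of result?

Step 1: a = 30. inner() appends current a to vals.
Step 2: First inner(): appends 30. Then a = 16.
Step 3: Second inner(): appends 16 (closure sees updated a). result = [30, 16]

The answer is [30, 16].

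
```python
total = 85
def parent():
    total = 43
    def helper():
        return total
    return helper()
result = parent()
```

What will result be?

Step 1: total = 85 globally, but parent() defines total = 43 locally.
Step 2: helper() looks up total. Not in local scope, so checks enclosing scope (parent) and finds total = 43.
Step 3: result = 43

The answer is 43.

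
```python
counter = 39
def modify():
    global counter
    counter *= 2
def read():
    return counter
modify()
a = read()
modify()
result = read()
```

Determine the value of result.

Step 1: counter = 39.
Step 2: First modify(): counter = 39 * 2 = 78.
Step 3: Second modify(): counter = 78 * 2 = 156.
Step 4: read() returns 156

The answer is 156.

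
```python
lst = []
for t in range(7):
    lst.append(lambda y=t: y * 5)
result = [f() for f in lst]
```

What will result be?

Step 1: Default arg y=t captures t at each iteration.
Step 2: lst[k] has y defaulting to k, returns k * 5.
Step 3: result = [0, 5, 10, 15, 20, 25, 30]

The answer is [0, 5, 10, 15, 20, 25, 30].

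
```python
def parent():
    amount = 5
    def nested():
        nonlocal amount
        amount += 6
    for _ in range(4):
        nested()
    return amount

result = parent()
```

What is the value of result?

Step 1: amount = 5.
Step 2: nested() is called 4 times in a loop, each adding 6 via nonlocal.
Step 3: amount = 5 + 6 * 4 = 29

The answer is 29.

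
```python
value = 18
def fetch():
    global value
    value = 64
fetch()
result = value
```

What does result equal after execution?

Step 1: value = 18 globally.
Step 2: fetch() declares global value and sets it to 64.
Step 3: After fetch(), global value = 64. result = 64

The answer is 64.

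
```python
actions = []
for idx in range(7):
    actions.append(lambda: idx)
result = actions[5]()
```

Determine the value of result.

Step 1: The loop creates 7 lambdas, all referencing the same variable idx.
Step 2: After the loop, idx = 6 (final value).
Step 3: actions[5]() looks up idx at call time and finds 6. This is the late binding gotcha. result = 6

The answer is 6.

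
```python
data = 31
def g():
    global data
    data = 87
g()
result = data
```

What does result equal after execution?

Step 1: data = 31 globally.
Step 2: g() declares global data and sets it to 87.
Step 3: After g(), global data = 87. result = 87

The answer is 87.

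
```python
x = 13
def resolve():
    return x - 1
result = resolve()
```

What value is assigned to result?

Step 1: x = 13 is defined globally.
Step 2: resolve() looks up x from global scope = 13, then computes 13 - 1 = 12.
Step 3: result = 12

The answer is 12.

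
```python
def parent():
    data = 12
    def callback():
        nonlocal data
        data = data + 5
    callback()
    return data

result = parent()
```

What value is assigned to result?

Step 1: parent() sets data = 12.
Step 2: callback() uses nonlocal to modify data in parent's scope: data = 12 + 5 = 17.
Step 3: parent() returns the modified data = 17

The answer is 17.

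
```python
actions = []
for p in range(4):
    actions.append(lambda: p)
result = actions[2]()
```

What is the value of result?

Step 1: The loop creates 4 lambdas, all referencing the same variable p.
Step 2: After the loop, p = 3 (final value).
Step 3: actions[2]() looks up p at call time and finds 3. This is the late binding gotcha. result = 3

The answer is 3.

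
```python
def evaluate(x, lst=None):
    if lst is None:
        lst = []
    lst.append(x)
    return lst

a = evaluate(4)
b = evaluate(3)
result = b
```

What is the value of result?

Step 1: None default with guard creates a NEW list each call.
Step 2: a = [4] (fresh list). b = [3] (another fresh list).
Step 3: result = [3] (this is the fix for mutable default)

The answer is [3].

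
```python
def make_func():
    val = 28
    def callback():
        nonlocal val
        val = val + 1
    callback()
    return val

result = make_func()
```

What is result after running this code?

Step 1: make_func() sets val = 28.
Step 2: callback() uses nonlocal to modify val in make_func's scope: val = 28 + 1 = 29.
Step 3: make_func() returns the modified val = 29

The answer is 29.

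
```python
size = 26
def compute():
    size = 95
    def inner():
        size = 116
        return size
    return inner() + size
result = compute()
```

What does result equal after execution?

Step 1: compute() has local size = 95. inner() has local size = 116.
Step 2: inner() returns its local size = 116.
Step 3: compute() returns 116 + its own size (95) = 211

The answer is 211.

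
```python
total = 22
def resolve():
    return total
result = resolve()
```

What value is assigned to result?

Step 1: total = 22 is defined in the global scope.
Step 2: resolve() looks up total. No local total exists, so Python checks the global scope via LEGB rule and finds total = 22.
Step 3: result = 22

The answer is 22.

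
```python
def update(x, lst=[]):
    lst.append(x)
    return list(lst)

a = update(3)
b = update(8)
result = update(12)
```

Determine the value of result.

Step 1: Default list is shared. list() creates copies for return values.
Step 2: Internal list grows: [3] -> [3, 8] -> [3, 8, 12].
Step 3: result = [3, 8, 12]

The answer is [3, 8, 12].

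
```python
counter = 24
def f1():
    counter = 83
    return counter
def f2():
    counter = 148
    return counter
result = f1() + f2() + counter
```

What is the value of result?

Step 1: Each function shadows global counter with its own local.
Step 2: f1() returns 83, f2() returns 148.
Step 3: Global counter = 24 is unchanged. result = 83 + 148 + 24 = 255

The answer is 255.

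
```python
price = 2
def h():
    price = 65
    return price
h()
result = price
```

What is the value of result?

Step 1: price = 2 globally.
Step 2: h() creates a LOCAL price = 65 (no global keyword!).
Step 3: The global price is unchanged. result = 2

The answer is 2.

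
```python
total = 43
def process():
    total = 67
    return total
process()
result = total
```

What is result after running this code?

Step 1: total = 43 globally.
Step 2: process() creates a LOCAL total = 67 (no global keyword!).
Step 3: The global total is unchanged. result = 43

The answer is 43.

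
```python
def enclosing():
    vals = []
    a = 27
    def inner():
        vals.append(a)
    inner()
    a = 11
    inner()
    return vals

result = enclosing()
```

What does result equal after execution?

Step 1: a = 27. inner() appends current a to vals.
Step 2: First inner(): appends 27. Then a = 11.
Step 3: Second inner(): appends 11 (closure sees updated a). result = [27, 11]

The answer is [27, 11].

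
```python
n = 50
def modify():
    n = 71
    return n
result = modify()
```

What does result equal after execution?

Step 1: Global n = 50.
Step 2: modify() creates local n = 71, shadowing the global.
Step 3: Returns local n = 71. result = 71

The answer is 71.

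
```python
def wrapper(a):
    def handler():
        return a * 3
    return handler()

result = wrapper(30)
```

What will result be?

Step 1: wrapper(30) binds parameter a = 30.
Step 2: handler() accesses a = 30 from enclosing scope.
Step 3: result = 30 * 3 = 90

The answer is 90.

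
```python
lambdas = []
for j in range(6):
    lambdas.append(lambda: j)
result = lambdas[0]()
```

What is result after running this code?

Step 1: The loop creates 6 lambdas, all referencing the same variable j.
Step 2: After the loop, j = 5 (final value).
Step 3: lambdas[0]() looks up j at call time and finds 5. This is the late binding gotcha. result = 5

The answer is 5.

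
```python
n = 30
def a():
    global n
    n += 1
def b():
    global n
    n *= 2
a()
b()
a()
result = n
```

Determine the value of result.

Step 1: n = 30.
Step 2: a(): n = 30 + 1 = 31.
Step 3: b(): n = 31 * 2 = 62.
Step 4: a(): n = 62 + 1 = 63

The answer is 63.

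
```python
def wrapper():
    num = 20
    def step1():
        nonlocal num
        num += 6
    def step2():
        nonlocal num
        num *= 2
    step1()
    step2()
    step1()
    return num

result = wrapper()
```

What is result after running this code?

Step 1: num = 20.
Step 2: step1(): num = 20 + 6 = 26.
Step 3: step2(): num = 26 * 2 = 52.
Step 4: step1(): num = 52 + 6 = 58. result = 58

The answer is 58.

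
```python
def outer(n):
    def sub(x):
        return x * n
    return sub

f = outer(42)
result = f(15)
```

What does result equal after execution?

Step 1: outer(42) creates a closure capturing n = 42.
Step 2: f(15) computes 15 * 42 = 630.
Step 3: result = 630

The answer is 630.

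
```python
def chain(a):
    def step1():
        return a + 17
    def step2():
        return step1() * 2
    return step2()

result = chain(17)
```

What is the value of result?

Step 1: chain(17) captures a = 17.
Step 2: step2() calls step1() which returns 17 + 17 = 34.
Step 3: step2() returns 34 * 2 = 68

The answer is 68.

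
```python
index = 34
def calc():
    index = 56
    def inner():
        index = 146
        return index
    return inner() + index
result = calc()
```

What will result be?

Step 1: calc() has local index = 56. inner() has local index = 146.
Step 2: inner() returns its local index = 146.
Step 3: calc() returns 146 + its own index (56) = 202

The answer is 202.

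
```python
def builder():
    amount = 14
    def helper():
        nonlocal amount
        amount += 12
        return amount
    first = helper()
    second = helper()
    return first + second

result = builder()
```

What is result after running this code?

Step 1: amount starts at 14.
Step 2: First call: amount = 14 + 12 = 26, returns 26.
Step 3: Second call: amount = 26 + 12 = 38, returns 38.
Step 4: result = 26 + 38 = 64

The answer is 64.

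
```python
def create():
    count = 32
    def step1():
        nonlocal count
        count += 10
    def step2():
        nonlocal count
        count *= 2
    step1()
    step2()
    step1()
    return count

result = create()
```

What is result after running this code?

Step 1: count = 32.
Step 2: step1(): count = 32 + 10 = 42.
Step 3: step2(): count = 42 * 2 = 84.
Step 4: step1(): count = 84 + 10 = 94. result = 94

The answer is 94.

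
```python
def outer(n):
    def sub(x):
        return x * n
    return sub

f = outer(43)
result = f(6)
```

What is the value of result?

Step 1: outer(43) creates a closure capturing n = 43.
Step 2: f(6) computes 6 * 43 = 258.
Step 3: result = 258

The answer is 258.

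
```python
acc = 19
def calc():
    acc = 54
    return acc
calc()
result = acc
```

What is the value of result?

Step 1: Global acc = 19.
Step 2: calc() creates local acc = 54 (shadow, not modification).
Step 3: After calc() returns, global acc is unchanged. result = 19

The answer is 19.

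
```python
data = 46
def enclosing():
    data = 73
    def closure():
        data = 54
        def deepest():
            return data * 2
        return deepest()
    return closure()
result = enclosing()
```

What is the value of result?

Step 1: deepest() looks up data through LEGB: not local, finds data = 54 in enclosing closure().
Step 2: Returns 54 * 2 = 108.
Step 3: result = 108

The answer is 108.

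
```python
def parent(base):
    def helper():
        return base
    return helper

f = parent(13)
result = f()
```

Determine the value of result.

Step 1: parent(13) creates closure capturing base = 13.
Step 2: f() returns the captured base = 13.
Step 3: result = 13

The answer is 13.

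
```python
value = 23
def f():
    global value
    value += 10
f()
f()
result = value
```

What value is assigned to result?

Step 1: value = 23.
Step 2: First f(): value = 23 + 10 = 33.
Step 3: Second f(): value = 33 + 10 = 43. result = 43

The answer is 43.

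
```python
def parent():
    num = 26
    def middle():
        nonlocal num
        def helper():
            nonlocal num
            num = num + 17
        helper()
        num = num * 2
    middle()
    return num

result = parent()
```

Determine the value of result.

Step 1: num = 26.
Step 2: helper() adds 17: num = 26 + 17 = 43.
Step 3: middle() doubles: num = 43 * 2 = 86.
Step 4: result = 86

The answer is 86.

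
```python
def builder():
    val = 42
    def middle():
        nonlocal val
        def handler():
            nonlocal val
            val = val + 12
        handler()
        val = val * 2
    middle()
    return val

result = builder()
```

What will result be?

Step 1: val = 42.
Step 2: handler() adds 12: val = 42 + 12 = 54.
Step 3: middle() doubles: val = 54 * 2 = 108.
Step 4: result = 108

The answer is 108.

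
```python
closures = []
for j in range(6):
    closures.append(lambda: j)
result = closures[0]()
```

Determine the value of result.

Step 1: The loop creates 6 lambdas, all referencing the same variable j.
Step 2: After the loop, j = 5 (final value).
Step 3: closures[0]() looks up j at call time and finds 5. This is the late binding gotcha. result = 5

The answer is 5.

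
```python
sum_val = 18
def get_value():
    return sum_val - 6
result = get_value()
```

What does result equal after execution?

Step 1: sum_val = 18 is defined globally.
Step 2: get_value() looks up sum_val from global scope = 18, then computes 18 - 6 = 12.
Step 3: result = 12

The answer is 12.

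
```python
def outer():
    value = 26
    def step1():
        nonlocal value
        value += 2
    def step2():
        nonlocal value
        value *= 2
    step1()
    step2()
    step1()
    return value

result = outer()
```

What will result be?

Step 1: value = 26.
Step 2: step1(): value = 26 + 2 = 28.
Step 3: step2(): value = 28 * 2 = 56.
Step 4: step1(): value = 56 + 2 = 58. result = 58

The answer is 58.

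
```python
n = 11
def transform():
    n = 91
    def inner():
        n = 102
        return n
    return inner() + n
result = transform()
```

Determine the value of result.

Step 1: transform() has local n = 91. inner() has local n = 102.
Step 2: inner() returns its local n = 102.
Step 3: transform() returns 102 + its own n (91) = 193

The answer is 193.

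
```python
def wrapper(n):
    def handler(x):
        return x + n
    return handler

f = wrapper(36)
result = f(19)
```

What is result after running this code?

Step 1: wrapper(36) creates a closure that captures n = 36.
Step 2: f(19) calls the closure with x = 19, returning 19 + 36 = 55.
Step 3: result = 55

The answer is 55.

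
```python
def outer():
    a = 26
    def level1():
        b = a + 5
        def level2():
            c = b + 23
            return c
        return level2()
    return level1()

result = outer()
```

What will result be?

Step 1: a = 26. b = a + 5 = 31.
Step 2: c = b + 23 = 31 + 23 = 54.
Step 3: result = 54

The answer is 54.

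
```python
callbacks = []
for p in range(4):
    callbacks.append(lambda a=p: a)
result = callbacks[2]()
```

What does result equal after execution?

Step 1: Default argument a=p captures p's value at each iteration.
Step 2: callbacks[2] captured a = 2 when p was 2.
Step 3: result = 2

The answer is 2.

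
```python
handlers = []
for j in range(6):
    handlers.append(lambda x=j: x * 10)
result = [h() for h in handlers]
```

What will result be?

Step 1: Default arg x=j captures j at each iteration.
Step 2: handlers[k] has x defaulting to k, returns k * 10.
Step 3: result = [0, 10, 20, 30, 40, 50]

The answer is [0, 10, 20, 30, 40, 50].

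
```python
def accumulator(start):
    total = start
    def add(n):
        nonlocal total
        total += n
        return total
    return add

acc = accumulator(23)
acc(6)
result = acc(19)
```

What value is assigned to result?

Step 1: accumulator(23) creates closure with total = 23.
Step 2: First acc(6): total = 23 + 6 = 29.
Step 3: Second acc(19): total = 29 + 19 = 48. result = 48

The answer is 48.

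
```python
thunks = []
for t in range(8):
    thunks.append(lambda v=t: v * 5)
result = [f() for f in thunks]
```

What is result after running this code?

Step 1: Default arg v=t captures t at each iteration.
Step 2: thunks[k] has v defaulting to k, returns k * 5.
Step 3: result = [0, 5, 10, 15, 20, 25, 30, 35]

The answer is [0, 5, 10, 15, 20, 25, 30, 35].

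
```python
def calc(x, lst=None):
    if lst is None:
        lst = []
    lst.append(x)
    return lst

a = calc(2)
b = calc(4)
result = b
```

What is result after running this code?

Step 1: None default with guard creates a NEW list each call.
Step 2: a = [2] (fresh list). b = [4] (another fresh list).
Step 3: result = [4] (this is the fix for mutable default)

The answer is [4].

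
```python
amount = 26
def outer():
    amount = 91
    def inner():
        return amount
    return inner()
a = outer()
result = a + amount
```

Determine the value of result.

Step 1: outer() has local amount = 91. inner() reads from enclosing.
Step 2: outer() returns 91. Global amount = 26 unchanged.
Step 3: result = 91 + 26 = 117

The answer is 117.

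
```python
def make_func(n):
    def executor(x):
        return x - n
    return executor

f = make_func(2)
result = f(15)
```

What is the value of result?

Step 1: make_func(2) creates a closure capturing n = 2.
Step 2: f(15) computes 15 - 2 = 13.
Step 3: result = 13

The answer is 13.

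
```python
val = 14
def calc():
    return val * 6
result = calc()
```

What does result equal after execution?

Step 1: val = 14 is defined globally.
Step 2: calc() looks up val from global scope = 14, then computes 14 * 6 = 84.
Step 3: result = 84

The answer is 84.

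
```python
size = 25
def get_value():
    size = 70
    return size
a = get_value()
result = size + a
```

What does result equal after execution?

Step 1: Global size = 25. get_value() returns local size = 70.
Step 2: a = 70. Global size still = 25.
Step 3: result = 25 + 70 = 95

The answer is 95.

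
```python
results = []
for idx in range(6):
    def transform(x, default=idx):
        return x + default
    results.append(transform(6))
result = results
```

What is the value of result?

Step 1: Default argument default=idx is evaluated at function definition time.
Step 2: Each iteration creates transform with default = current idx value.
Step 3: transform(6) returns 6 + default. results = [6, 7, 8, 9, 10, 11]

The answer is [6, 7, 8, 9, 10, 11].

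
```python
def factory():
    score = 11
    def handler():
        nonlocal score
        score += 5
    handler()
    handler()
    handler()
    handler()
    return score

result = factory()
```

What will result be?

Step 1: score starts at 11.
Step 2: handler() is called 4 times, each adding 5.
Step 3: score = 11 + 5 * 4 = 31

The answer is 31.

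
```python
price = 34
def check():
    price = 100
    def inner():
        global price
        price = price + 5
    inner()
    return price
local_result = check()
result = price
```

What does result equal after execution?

Step 1: Global price = 34. check() creates local price = 100.
Step 2: inner() declares global price and adds 5: global price = 34 + 5 = 39.
Step 3: check() returns its local price = 100 (unaffected by inner).
Step 4: result = global price = 39

The answer is 39.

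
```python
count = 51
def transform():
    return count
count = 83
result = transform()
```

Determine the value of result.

Step 1: count is first set to 51, then reassigned to 83.
Step 2: transform() is called after the reassignment, so it looks up the current global count = 83.
Step 3: result = 83

The answer is 83.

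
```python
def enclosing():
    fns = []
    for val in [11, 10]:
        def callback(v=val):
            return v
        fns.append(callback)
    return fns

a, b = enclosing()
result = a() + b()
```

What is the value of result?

Step 1: Default argument v=val captures val at each iteration.
Step 2: a() returns 11 (captured at first iteration), b() returns 10 (captured at second).
Step 3: result = 11 + 10 = 21

The answer is 21.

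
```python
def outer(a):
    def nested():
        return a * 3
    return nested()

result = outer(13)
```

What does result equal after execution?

Step 1: outer(13) binds parameter a = 13.
Step 2: nested() accesses a = 13 from enclosing scope.
Step 3: result = 13 * 3 = 39

The answer is 39.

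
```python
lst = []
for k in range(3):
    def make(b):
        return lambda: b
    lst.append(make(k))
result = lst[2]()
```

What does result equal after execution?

Step 1: make(k) creates a new scope capturing b = k at call time.
Step 2: lst[2] = make(2), so its lambda captures b = 2.
Step 3: result = 2 (closure factory fixes late binding)

The answer is 2.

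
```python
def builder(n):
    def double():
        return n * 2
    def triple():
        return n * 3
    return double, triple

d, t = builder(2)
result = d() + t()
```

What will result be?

Step 1: Both closures capture the same n = 2.
Step 2: d() = 2 * 2 = 4, t() = 2 * 3 = 6.
Step 3: result = 4 + 6 = 10

The answer is 10.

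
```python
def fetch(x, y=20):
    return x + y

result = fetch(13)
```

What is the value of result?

Step 1: fetch(13) uses default y = 20.
Step 2: Returns 13 + 20 = 33.
Step 3: result = 33

The answer is 33.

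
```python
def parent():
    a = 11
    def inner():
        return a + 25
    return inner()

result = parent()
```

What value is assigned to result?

Step 1: parent() defines a = 11.
Step 2: inner() reads a = 11 from enclosing scope, returns 11 + 25 = 36.
Step 3: result = 36

The answer is 36.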